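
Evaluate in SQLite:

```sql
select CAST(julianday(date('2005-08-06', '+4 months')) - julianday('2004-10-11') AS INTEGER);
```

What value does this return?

421

Adding +4 months to 2005-08-06 gives 2005-12-06.
20 days remain in October 2004 after the 11th (31 − 11).
Full months from November 2004 through November 2005 contribute their day counts.
Then 6 days into December 2005.
Total: 20 + 30 + 31 + 31 + 28 + 31 + 30 + 31 + 30 + 31 + 31 + 30 + 31 + 30 + 6 = 421.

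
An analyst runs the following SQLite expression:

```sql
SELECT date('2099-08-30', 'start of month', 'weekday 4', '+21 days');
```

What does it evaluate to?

2099-08-27

`start of month` rewinds 2099-08-30 to 2099-08-01.
`weekday 4` advances to the next Thursday; 2099-08-01 is a Saturday, so it moves forward to 2099-08-06.
Advancing 21 more days within August lands on 2099-08-27.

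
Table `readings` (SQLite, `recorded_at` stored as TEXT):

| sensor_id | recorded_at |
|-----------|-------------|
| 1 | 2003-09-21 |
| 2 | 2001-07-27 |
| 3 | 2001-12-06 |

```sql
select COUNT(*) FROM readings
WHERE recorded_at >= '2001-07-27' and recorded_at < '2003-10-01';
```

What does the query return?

Rows in [2001-07-27, 2003-10-01): 2003-09-21, 2001-07-27, 2001-12-06 → 3 rows.

3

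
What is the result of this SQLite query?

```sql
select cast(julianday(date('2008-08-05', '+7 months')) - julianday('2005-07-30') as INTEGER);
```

1314

Adding +7 months to 2008-08-05 gives 2009-03-05.
1 day remains in July 2005 after the 30th (31 − 30).
Full months from August 2005 through February 2009 contribute their day counts.
Then 5 days into March 2009.
Total: 1 + 31 + 30 + 31 + 30 + 31 + 31 + 28 + 31 + 30 + 31 + 30 + 31 + 31 + 30 + 31 + 30 + 31 + 31 + 28 + 31 + 30 + 31 + 30 + 31 + 31 + 30 + 31 + 30 + 31 + 31 + 29 + 31 + 30 + 31 + 30 + 31 + 31 + 30 + 31 + 30 + 31 + 31 + 28 + 5 = 1314.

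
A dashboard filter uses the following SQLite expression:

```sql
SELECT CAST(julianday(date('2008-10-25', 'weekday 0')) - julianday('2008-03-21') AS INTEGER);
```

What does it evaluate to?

`weekday 0` advances to the next Sunday; 2008-10-25 is a Saturday, so it moves forward to 2008-10-26.
10 days remain in March 2008 after the 21st (31 − 21).
Full months from April 2008 through September 2008 contribute their day counts.
Then 26 days into October 2008.
Total: 10 + 30 + 31 + 30 + 31 + 31 + 30 + 26 = 219.

219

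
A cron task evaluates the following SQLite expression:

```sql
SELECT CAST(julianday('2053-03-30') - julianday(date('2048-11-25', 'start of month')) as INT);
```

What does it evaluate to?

`start of month` rewinds 2048-11-25 to 2048-11-01.
29 days remain in November 2048 after the 1st (30 − 1).
Full months from December 2048 through February 2053 contribute their day counts.
Then 30 days into March 2053.
Total: 29 + 31 + 31 + 28 + 31 + 30 + 31 + 30 + 31 + 31 + 30 + 31 + 30 + 31 + 31 + 28 + 31 + 30 + 31 + 30 + 31 + 31 + 30 + 31 + 30 + 31 + 31 + 28 + 31 + 30 + 31 + 30 + 31 + 31 + 30 + 31 + 30 + 31 + 31 + 29 + 31 + 30 + 31 + 30 + 31 + 31 + 30 + 31 + 30 + 31 + 31 + 28 + 30 = 1610.

1610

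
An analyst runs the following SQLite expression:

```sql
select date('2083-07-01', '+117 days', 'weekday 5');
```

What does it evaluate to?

Applying '+117 days' to 2083-07-01: counting 117 days forward gives 2083-10-26.
`weekday 5` advances to the next Friday; 2083-10-26 is a Tuesday, so it moves forward to 2083-10-29.

2083-10-29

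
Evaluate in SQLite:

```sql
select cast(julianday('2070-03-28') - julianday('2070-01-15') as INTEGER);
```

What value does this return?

72

16 days remain in January 2070 after the 15th (31 − 15).
February 2070: 28 days.
Then 28 days into March 2070.
Total: 16 + 28 + 28 = 72.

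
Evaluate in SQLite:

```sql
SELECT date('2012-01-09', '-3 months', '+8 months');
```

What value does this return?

Adding -3 months to 2012-01-09 gives 2011-10-09.
Adding +8 months to 2011-10-09 gives 2012-06-09.

2012-06-09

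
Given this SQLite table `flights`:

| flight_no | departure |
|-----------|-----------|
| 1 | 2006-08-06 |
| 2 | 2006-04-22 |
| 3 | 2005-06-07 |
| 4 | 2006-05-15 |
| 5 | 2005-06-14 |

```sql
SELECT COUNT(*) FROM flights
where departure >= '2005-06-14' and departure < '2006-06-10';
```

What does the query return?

3

Rows in [2005-06-14, 2006-06-10): 2006-04-22, 2006-05-15, 2005-06-14 → 3 rows.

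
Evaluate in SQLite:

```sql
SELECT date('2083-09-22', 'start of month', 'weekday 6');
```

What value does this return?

`start of month` rewinds 2083-09-22 to 2083-09-01.
`weekday 6` advances to the next Saturday; 2083-09-01 is a Wednesday, so it moves forward to 2083-09-04.

2083-09-04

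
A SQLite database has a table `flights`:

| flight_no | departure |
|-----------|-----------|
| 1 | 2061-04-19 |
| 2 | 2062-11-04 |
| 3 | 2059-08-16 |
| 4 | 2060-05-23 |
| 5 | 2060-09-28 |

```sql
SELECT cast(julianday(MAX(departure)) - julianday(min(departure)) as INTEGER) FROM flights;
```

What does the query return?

MIN = 2059-08-16, MAX = 2062-11-04.
15 days remain in August 2059 after the 16th (31 − 16).
Full months from September 2059 through October 2062 contribute their day counts.
Then 4 days into November 2062.
Total: 15 + 30 + 31 + 30 + 31 + 31 + 29 + 31 + 30 + 31 + 30 + 31 + 31 + 30 + 31 + 30 + 31 + 31 + 28 + 31 + 30 + 31 + 30 + 31 + 31 + 30 + 31 + 30 + 31 + 31 + 28 + 31 + 30 + 31 + 30 + 31 + 31 + 30 + 31 + 4 = 1176.

1176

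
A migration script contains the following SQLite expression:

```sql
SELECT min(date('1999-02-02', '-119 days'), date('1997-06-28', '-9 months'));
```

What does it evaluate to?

1996-09-28

date('1999-02-02', '-119 days') → 1998-10-06.
date('1997-06-28', '-9 months') → 1996-09-28.
Earlier of the two is 1996-09-28.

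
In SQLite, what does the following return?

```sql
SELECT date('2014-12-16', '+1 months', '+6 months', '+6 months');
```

2016-01-16

Adding +1 month to 2014-12-16 gives 2015-01-16.
Adding +6 months to 2015-01-16 gives 2015-07-16.
Adding +6 months to 2015-07-16 gives 2016-01-16.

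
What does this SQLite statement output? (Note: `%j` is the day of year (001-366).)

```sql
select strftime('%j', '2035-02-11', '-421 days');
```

First apply '-421 days': 2035-02-11 → 2033-12-17.
Day-of-year for 2033-12-17: days since 2033-01-01 inclusive = 351, zero-padded to 351.

351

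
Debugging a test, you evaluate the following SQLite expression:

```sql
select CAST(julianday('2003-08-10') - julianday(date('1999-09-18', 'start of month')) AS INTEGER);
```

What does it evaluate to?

`start of month` rewinds 1999-09-18 to 1999-09-01.
29 days remain in September 1999 after the 1st (30 − 1).
Full months from October 1999 through July 2003 contribute their day counts.
Then 10 days into August 2003.
Total: 29 + 31 + 30 + 31 + 31 + 29 + 31 + 30 + 31 + 30 + 31 + 31 + 30 + 31 + 30 + 31 + 31 + 28 + 31 + 30 + 31 + 30 + 31 + 31 + 30 + 31 + 30 + 31 + 31 + 28 + 31 + 30 + 31 + 30 + 31 + 31 + 30 + 31 + 30 + 31 + 31 + 28 + 31 + 30 + 31 + 30 + 31 + 10 = 1439.

1439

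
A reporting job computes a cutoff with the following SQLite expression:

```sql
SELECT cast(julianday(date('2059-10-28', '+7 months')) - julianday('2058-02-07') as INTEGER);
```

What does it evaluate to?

Adding +7 months to 2059-10-28 gives 2060-05-28.
21 days remain in February 2058 after the 7th (28 − 7).
Full months from March 2058 through April 2060 contribute their day counts.
Then 28 days into May 2060.
Total: 21 + 31 + 30 + 31 + 30 + 31 + 31 + 30 + 31 + 30 + 31 + 31 + 28 + 31 + 30 + 31 + 30 + 31 + 31 + 30 + 31 + 30 + 31 + 31 + 29 + 31 + 30 + 28 = 841.

841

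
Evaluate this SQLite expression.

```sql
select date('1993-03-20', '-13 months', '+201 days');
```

1992-09-08

Adding -13 months to 1993-03-20 gives 1992-02-20.
Applying '+201 days' to 1992-02-20: counting 201 days forward gives 1992-09-08.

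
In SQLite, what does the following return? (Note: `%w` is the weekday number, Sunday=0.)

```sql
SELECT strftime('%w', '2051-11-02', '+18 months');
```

First apply '+18 months': 2051-11-02 → 2053-05-02.
2053-05-02 is a Friday; with Sunday=0 that is 5.

5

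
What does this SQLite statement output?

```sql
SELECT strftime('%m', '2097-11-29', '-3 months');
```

08

First apply '-3 months': 2097-11-29 → 2097-08-29.
`%m` extracts the 2-digit month (01-12): 08.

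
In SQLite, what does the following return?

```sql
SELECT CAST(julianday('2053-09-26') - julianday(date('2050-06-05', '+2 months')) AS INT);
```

1148

Adding +2 months to 2050-06-05 gives 2050-08-05.
26 days remain in August 2050 after the 5th (31 − 5).
Full months from September 2050 through August 2053 contribute their day counts.
Then 26 days into September 2053.
Total: 26 + 30 + 31 + 30 + 31 + 31 + 28 + 31 + 30 + 31 + 30 + 31 + 31 + 30 + 31 + 30 + 31 + 31 + 29 + 31 + 30 + 31 + 30 + 31 + 31 + 30 + 31 + 30 + 31 + 31 + 28 + 31 + 30 + 31 + 30 + 31 + 31 + 26 = 1148.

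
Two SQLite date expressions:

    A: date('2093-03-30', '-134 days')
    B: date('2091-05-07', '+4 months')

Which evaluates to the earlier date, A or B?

B

A = 2092-11-16.
B = 2091-09-07.
B is earlier.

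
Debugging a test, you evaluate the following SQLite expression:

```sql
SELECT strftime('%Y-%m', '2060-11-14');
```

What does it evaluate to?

`%Y-%m` extracts the year-month: 2060-11.

2060-11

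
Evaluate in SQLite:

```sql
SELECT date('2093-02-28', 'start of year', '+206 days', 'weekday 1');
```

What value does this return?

`start of year` rewinds 2093-02-28 to 2093-01-01.
Applying '+206 days' to 2093-01-01: counting 206 days forward gives 2093-07-26.
`weekday 1` advances to the next Monday; 2093-07-26 is a Sunday, so it moves forward to 2093-07-27.

2093-07-27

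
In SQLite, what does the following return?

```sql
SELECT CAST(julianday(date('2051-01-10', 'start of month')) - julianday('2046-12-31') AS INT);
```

1462

`start of month` rewinds 2051-01-10 to 2051-01-01.
0 days remain in December 2046 after the 31st (31 − 31).
Full months from January 2047 through December 2050 contribute their day counts.
Then 1 day into January 2051.
Total: 0 + 31 + 28 + 31 + 30 + 31 + 30 + 31 + 31 + 30 + 31 + 30 + 31 + 31 + 29 + 31 + 30 + 31 + 30 + 31 + 31 + 30 + 31 + 30 + 31 + 31 + 28 + 31 + 30 + 31 + 30 + 31 + 31 + 30 + 31 + 30 + 31 + 31 + 28 + 31 + 30 + 31 + 30 + 31 + 31 + 30 + 31 + 30 + 31 + 1 = 1462.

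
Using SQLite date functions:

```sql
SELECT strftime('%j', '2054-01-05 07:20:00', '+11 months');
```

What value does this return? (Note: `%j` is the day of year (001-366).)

339

First apply '+11 months': 2054-01-05 07:20:00 → 2054-12-05 07:20:00.
Day-of-year for 2054-12-05: days since 2054-01-01 inclusive = 339, zero-padded to 339.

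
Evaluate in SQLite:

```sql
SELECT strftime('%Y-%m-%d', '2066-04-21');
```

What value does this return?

`%Y-%m-%d` extracts the ISO date: 2066-04-21.

2066-04-21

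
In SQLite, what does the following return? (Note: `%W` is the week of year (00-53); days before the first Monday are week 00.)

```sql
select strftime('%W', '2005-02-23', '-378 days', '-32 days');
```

01

First apply '-378 days', '-32 days': 2005-02-23 → 2004-01-10.
2004-01-10 is a Saturday. SQLite's %W counts Mondays since the year started; the result is 01.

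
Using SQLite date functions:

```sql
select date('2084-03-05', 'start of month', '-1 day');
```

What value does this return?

`start of month` rewinds 2084-03-05 to 2084-03-01.
Going back 1 day from 2084-03-01 reaches 2084-02-29 (last day of February, 29 days).

2084-02-29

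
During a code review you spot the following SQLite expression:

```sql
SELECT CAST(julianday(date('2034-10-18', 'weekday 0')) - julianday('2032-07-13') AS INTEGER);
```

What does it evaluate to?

`weekday 0` advances to the next Sunday; 2034-10-18 is a Wednesday, so it moves forward to 2034-10-22.
18 days remain in July 2032 after the 13th (31 − 13).
Full months from August 2032 through September 2034 contribute their day counts.
Then 22 days into October 2034.
Total: 18 + 31 + 30 + 31 + 30 + 31 + 31 + 28 + 31 + 30 + 31 + 30 + 31 + 31 + 30 + 31 + 30 + 31 + 31 + 28 + 31 + 30 + 31 + 30 + 31 + 31 + 30 + 22 = 831.

831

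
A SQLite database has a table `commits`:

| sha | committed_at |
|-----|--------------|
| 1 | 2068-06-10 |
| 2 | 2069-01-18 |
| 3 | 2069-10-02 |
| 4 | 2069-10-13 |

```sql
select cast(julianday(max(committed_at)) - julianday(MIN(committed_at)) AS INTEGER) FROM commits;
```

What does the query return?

MIN = 2068-06-10, MAX = 2069-10-13.
20 days remain in June 2068 after the 10th (30 − 10).
Full months from July 2068 through September 2069 contribute their day counts.
Then 13 days into October 2069.
Total: 20 + 31 + 31 + 30 + 31 + 30 + 31 + 31 + 28 + 31 + 30 + 31 + 30 + 31 + 31 + 30 + 13 = 490.

490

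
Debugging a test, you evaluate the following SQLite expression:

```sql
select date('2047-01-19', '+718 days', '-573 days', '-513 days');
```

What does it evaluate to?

Applying '+718 days' to 2047-01-19: counting 718 days forward gives 2049-01-06.
Applying '-573 days' to 2049-01-06: counting 573 days back gives 2047-06-13.
Applying '-513 days' to 2047-06-13: counting 513 days back gives 2046-01-16.

2046-01-16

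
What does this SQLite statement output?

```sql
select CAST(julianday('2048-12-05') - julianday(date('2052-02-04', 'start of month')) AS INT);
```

`start of month` rewinds 2052-02-04 to 2052-02-01.
26 days remain in December 2048 after the 5th (31 − 5).
Full months from January 2049 through January 2052 contribute their day counts.
Then 1 day into February 2052.
Total: 26 + 31 + 28 + 31 + 30 + 31 + 30 + 31 + 31 + 30 + 31 + 30 + 31 + 31 + 28 + 31 + 30 + 31 + 30 + 31 + 31 + 30 + 31 + 30 + 31 + 31 + 28 + 31 + 30 + 31 + 30 + 31 + 31 + 30 + 31 + 30 + 31 + 31 + 1 = 1153.
The subtraction is earlier − later, so the result is −1153 → -1153.

-1153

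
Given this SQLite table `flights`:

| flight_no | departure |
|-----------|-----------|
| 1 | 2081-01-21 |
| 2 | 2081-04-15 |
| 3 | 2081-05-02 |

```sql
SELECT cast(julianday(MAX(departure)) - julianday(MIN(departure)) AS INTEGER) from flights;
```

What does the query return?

MIN = 2081-01-21, MAX = 2081-05-02.
10 days remain in January 2081 after the 21st (31 − 21).
February 2081: 28 days.
March 2081: 31 days.
April 2081: 30 days.
Then 2 days into May 2081.
Total: 10 + 28 + 31 + 30 + 2 = 101.

101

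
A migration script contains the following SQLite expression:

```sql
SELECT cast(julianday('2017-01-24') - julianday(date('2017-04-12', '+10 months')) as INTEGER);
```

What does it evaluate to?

-384

Adding +10 months to 2017-04-12 gives 2018-02-12.
7 days remain in January 2017 after the 24th (31 − 24).
Full months from February 2017 through January 2018 contribute their day counts.
Then 12 days into February 2018.
Total: 7 + 28 + 31 + 30 + 31 + 30 + 31 + 31 + 30 + 31 + 30 + 31 + 31 + 12 = 384.
The subtraction is earlier − later, so the result is −384 → -384.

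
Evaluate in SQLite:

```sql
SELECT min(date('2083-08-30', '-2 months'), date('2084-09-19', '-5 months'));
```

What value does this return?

2083-06-30

date('2083-08-30', '-2 months') → 2083-06-30.
date('2084-09-19', '-5 months') → 2084-04-19.
Earlier of the two is 2083-06-30.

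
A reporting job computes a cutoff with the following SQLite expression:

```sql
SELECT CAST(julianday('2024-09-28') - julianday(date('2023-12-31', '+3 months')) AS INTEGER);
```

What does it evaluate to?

181

Adding +3 months to 2023-12-31 gives 2024-03-31.
0 days remain in March 2024 after the 31st (31 − 31).
April 2024: 30 days.
May 2024: 31 days.
June 2024: 30 days.
July 2024: 31 days.
August 2024: 31 days.
Then 28 days into September 2024.
Total: 0 + 30 + 31 + 30 + 31 + 31 + 28 = 181.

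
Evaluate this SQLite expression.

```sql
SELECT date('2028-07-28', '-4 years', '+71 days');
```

2024-10-07

Adding -4 years to 2028-07-28 gives 2024-07-28.
Applying '+71 days' to 2024-07-28: counting 71 days forward gives 2024-10-07.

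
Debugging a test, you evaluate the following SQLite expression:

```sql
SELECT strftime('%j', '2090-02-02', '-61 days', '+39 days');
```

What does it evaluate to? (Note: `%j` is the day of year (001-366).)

First apply '-61 days', '+39 days': 2090-02-02 → 2090-01-11.
Day-of-year for 2090-01-11: days since 2090-01-01 inclusive = 11, zero-padded to 011.

011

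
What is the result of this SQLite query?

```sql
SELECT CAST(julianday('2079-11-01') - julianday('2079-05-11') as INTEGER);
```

174

20 days remain in May 2079 after the 11th (31 − 11).
June 2079: 30 days.
July 2079: 31 days.
August 2079: 31 days.
September 2079: 30 days.
October 2079: 31 days.
Then 1 day into November 2079.
Total: 20 + 30 + 31 + 31 + 30 + 31 + 1 = 174.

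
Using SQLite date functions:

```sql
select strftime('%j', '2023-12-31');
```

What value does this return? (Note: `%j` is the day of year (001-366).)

365

Day-of-year for 2023-12-31: days since 2023-01-01 inclusive = 365, zero-padded to 365.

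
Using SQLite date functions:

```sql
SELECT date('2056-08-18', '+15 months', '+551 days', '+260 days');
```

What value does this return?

2060-02-07

Adding +15 months to 2056-08-18 gives 2057-11-18.
Applying '+551 days' to 2057-11-18: counting 551 days forward gives 2059-05-23.
Applying '+260 days' to 2059-05-23: counting 260 days forward gives 2060-02-07.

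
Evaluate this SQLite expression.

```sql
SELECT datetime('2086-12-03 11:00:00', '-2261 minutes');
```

2086-12-01 21:19:00

2261 minutes = 37h 41m; -2261 minutes from 2086-12-03 11:00:00 is 2086-12-01 21:19:00 (crosses midnight).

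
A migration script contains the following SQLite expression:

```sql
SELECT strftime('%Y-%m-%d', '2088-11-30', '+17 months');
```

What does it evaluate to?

2090-04-30

First apply '+17 months': 2088-11-30 → 2090-04-30.
`%Y-%m-%d` extracts the ISO date: 2090-04-30.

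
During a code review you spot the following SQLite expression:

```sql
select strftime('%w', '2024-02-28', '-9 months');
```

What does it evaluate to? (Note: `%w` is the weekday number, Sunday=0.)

0

First apply '-9 months': 2024-02-28 → 2023-05-28.
2023-05-28 is a Sunday; with Sunday=0 that is 0.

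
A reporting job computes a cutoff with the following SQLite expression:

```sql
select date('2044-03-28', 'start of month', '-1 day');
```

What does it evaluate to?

2044-02-29

`start of month` rewinds 2044-03-28 to 2044-03-01.
Going back 1 day from 2044-03-01 reaches 2044-02-29 (last day of February, 29 days).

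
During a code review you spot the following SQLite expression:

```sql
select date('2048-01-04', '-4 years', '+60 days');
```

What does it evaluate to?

Adding -4 years to 2048-01-04 gives 2044-01-04.
Applying '+60 days' to 2044-01-04: counting 60 days forward gives 2044-03-04.

2044-03-04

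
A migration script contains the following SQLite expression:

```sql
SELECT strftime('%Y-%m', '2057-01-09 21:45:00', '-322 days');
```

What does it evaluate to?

First apply '-322 days': 2057-01-09 21:45:00 → 2056-02-22 21:45:00.
`%Y-%m` extracts the year-month: 2056-02.

2056-02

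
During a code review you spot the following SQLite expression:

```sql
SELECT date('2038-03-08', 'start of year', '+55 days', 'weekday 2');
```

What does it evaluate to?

`start of year` rewinds 2038-03-08 to 2038-01-01.
Applying '+55 days' to 2038-01-01: counting 55 days forward gives 2038-02-25.
`weekday 2` advances to the next Tuesday; 2038-02-25 is a Thursday, so it moves forward to 2038-03-02.

2038-03-02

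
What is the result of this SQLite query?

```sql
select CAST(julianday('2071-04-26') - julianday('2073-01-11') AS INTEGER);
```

-626

4 days remain in April 2071 after the 26th (30 − 26).
Full months from May 2071 through December 2072 contribute their day counts.
Then 11 days into January 2073.
Total: 4 + 31 + 30 + 31 + 31 + 30 + 31 + 30 + 31 + 31 + 29 + 31 + 30 + 31 + 30 + 31 + 31 + 30 + 31 + 30 + 31 + 11 = 626.
The subtraction is earlier − later, so the result is −626 → -626.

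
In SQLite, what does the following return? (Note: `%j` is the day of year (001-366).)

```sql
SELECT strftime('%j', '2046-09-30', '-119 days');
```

154

First apply '-119 days': 2046-09-30 → 2046-06-03.
Day-of-year for 2046-06-03: days since 2046-01-01 inclusive = 154, zero-padded to 154.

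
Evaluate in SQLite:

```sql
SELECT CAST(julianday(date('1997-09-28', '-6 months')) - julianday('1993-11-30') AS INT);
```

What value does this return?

1214

Adding -6 months to 1997-09-28 gives 1997-03-28.
0 days remain in November 1993 after the 30th (30 − 30).
Full months from December 1993 through February 1997 contribute their day counts.
Then 28 days into March 1997.
Total: 0 + 31 + 31 + 28 + 31 + 30 + 31 + 30 + 31 + 31 + 30 + 31 + 30 + 31 + 31 + 28 + 31 + 30 + 31 + 30 + 31 + 31 + 30 + 31 + 30 + 31 + 31 + 29 + 31 + 30 + 31 + 30 + 31 + 31 + 30 + 31 + 30 + 31 + 31 + 28 + 28 = 1214.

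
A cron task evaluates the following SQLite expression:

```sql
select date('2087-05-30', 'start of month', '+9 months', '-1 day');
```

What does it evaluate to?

2088-01-31

`start of month` rewinds 2087-05-30 to 2087-05-01.
Adding +9 months to 2087-05-01 gives 2088-02-01.
Going back 1 day from 2088-02-01 reaches 2088-01-31 (last day of January, 31 days).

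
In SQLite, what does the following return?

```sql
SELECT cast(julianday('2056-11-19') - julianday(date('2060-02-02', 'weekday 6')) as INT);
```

-1175

`weekday 6` advances to the next Saturday; 2060-02-02 is a Monday, so it moves forward to 2060-02-07.
11 days remain in November 2056 after the 19th (30 − 19).
Full months from December 2056 through January 2060 contribute their day counts.
Then 7 days into February 2060.
Total: 11 + 31 + 31 + 28 + 31 + 30 + 31 + 30 + 31 + 31 + 30 + 31 + 30 + 31 + 31 + 28 + 31 + 30 + 31 + 30 + 31 + 31 + 30 + 31 + 30 + 31 + 31 + 28 + 31 + 30 + 31 + 30 + 31 + 31 + 30 + 31 + 30 + 31 + 31 + 7 = 1175.
The subtraction is earlier − later, so the result is −1175 → -1175.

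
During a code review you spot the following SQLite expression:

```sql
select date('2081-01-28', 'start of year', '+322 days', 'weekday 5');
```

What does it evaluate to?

`start of year` rewinds 2081-01-28 to 2081-01-01.
Applying '+322 days' to 2081-01-01: counting 322 days forward gives 2081-11-19.
`weekday 5` advances to the next Friday; 2081-11-19 is a Wednesday, so it moves forward to 2081-11-21.

2081-11-21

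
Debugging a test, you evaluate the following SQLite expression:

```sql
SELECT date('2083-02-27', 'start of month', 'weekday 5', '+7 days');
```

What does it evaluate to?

2083-02-12

`start of month` rewinds 2083-02-27 to 2083-02-01.
`weekday 5` advances to the next Friday; 2083-02-01 is a Monday, so it moves forward to 2083-02-05.
Advancing 7 more days within February lands on 2083-02-12.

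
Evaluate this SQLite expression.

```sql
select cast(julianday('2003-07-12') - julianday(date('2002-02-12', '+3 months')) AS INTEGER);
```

426

Adding +3 months to 2002-02-12 gives 2002-05-12.
19 days remain in May 2002 after the 12th (31 − 12).
Full months from June 2002 through June 2003 contribute their day counts.
Then 12 days into July 2003.
Total: 19 + 30 + 31 + 31 + 30 + 31 + 30 + 31 + 31 + 28 + 31 + 30 + 31 + 30 + 12 = 426.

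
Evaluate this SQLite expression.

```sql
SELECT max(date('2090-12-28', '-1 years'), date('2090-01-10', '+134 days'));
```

2090-05-24

date('2090-12-28', '-1 years') → 2089-12-28.
date('2090-01-10', '+134 days') → 2090-05-24.
Later of the two is 2090-05-24.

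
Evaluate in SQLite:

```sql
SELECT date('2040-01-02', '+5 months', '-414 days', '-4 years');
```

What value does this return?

Adding +5 months to 2040-01-02 gives 2040-06-02.
Applying '-414 days' to 2040-06-02: counting 414 days back gives 2039-04-15.
Adding -4 years to 2039-04-15 gives 2035-04-15.

2035-04-15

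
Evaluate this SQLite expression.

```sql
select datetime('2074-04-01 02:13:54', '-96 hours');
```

2074-03-28 02:13:54

-96 hours from 2074-04-01 02:13:54 is 2074-03-28 02:13:54 (crosses midnight).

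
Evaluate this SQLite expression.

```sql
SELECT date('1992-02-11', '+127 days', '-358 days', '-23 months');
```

Applying '+127 days' to 1992-02-11: counting 127 days forward gives 1992-06-17.
Applying '-358 days' to 1992-06-17: counting 358 days back gives 1991-06-25.
Adding -23 months to 1991-06-25 gives 1989-07-25.

1989-07-25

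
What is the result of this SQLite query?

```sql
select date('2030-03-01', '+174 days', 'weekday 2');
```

2030-08-27

Applying '+174 days' to 2030-03-01: counting 174 days forward gives 2030-08-22.
`weekday 2` advances to the next Tuesday; 2030-08-22 is a Thursday, so it moves forward to 2030-08-27.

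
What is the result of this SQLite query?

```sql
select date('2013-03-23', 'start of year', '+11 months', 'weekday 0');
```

`start of year` rewinds 2013-03-23 to 2013-01-01.
Adding +11 months to 2013-01-01 gives 2013-12-01.
`weekday 0` advances to the next Sunday; 2013-12-01 is already a Sunday, so it stays at 2013-12-01.

2013-12-01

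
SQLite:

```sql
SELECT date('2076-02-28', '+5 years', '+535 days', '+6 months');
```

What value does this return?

2083-02-17

Adding +5 years to 2076-02-28 gives 2081-02-28.
Applying '+535 days' to 2081-02-28: counting 535 days forward gives 2082-08-17.
Adding +6 months to 2082-08-17 gives 2083-02-17.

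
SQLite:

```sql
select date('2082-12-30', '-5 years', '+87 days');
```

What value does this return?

Adding -5 years to 2082-12-30 gives 2077-12-30.
Applying '+87 days' to 2077-12-30: counting 87 days forward gives 2078-03-27.

2078-03-27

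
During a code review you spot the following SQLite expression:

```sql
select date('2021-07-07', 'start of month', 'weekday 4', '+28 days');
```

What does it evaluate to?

`start of month` rewinds 2021-07-07 to 2021-07-01.
`weekday 4` advances to the next Thursday; 2021-07-01 is already a Thursday, so it stays at 2021-07-01.
Advancing 28 more days within July lands on 2021-07-29.

2021-07-29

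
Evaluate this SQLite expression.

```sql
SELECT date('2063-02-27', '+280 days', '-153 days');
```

2063-07-04

Applying '+280 days' to 2063-02-27: counting 280 days forward gives 2063-12-04.
Applying '-153 days' to 2063-12-04: counting 153 days back gives 2063-07-04.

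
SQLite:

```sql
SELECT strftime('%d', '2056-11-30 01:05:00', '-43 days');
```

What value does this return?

First apply '-43 days': 2056-11-30 01:05:00 → 2056-10-18 01:05:00.
`%d` extracts the 2-digit day of month: 18.

18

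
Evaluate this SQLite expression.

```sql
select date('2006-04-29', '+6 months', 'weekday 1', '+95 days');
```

2007-02-02

Adding +6 months to 2006-04-29 gives 2006-10-29.
`weekday 1` advances to the next Monday; 2006-10-29 is a Sunday, so it moves forward to 2006-10-30.
Applying '+95 days' to 2006-10-30: counting 95 days forward gives 2007-02-02.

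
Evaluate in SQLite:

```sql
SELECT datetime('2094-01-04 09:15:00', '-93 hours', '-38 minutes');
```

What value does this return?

-93 hours from 2094-01-04 09:15:00 is 2093-12-31 12:15:00 (crosses midnight).
-38 minutes from 2093-12-31 12:15:00 is 2093-12-31 11:37:00.

2093-12-31 11:37:00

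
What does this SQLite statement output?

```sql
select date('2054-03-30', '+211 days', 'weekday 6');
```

2054-10-31

Applying '+211 days' to 2054-03-30: counting 211 days forward gives 2054-10-27.
`weekday 6` advances to the next Saturday; 2054-10-27 is a Tuesday, so it moves forward to 2054-10-31.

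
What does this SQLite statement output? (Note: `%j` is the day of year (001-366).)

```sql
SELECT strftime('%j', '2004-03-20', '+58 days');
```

138

First apply '+58 days': 2004-03-20 → 2004-05-17.
Day-of-year for 2004-05-17: days since 2004-01-01 inclusive = 138, zero-padded to 138.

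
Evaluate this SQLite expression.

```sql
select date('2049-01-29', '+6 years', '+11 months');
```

Adding +6 years to 2049-01-29 gives 2055-01-29.
Adding +11 months to 2055-01-29 gives 2055-12-29.

2055-12-29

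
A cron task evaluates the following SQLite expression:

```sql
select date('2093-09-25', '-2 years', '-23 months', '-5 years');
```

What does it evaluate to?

2084-10-25

Adding -2 years to 2093-09-25 gives 2091-09-25.
Adding -23 months to 2091-09-25 gives 2089-10-25.
Adding -5 years to 2089-10-25 gives 2084-10-25.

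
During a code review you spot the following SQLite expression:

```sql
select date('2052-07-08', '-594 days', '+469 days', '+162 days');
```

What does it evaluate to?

Applying '-594 days' to 2052-07-08: counting 594 days back gives 2050-11-22.
Applying '+469 days' to 2050-11-22: counting 469 days forward gives 2052-03-05.
Applying '+162 days' to 2052-03-05: counting 162 days forward gives 2052-08-14.

2052-08-14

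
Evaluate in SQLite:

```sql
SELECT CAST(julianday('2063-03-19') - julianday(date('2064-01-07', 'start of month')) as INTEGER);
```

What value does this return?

-288

`start of month` rewinds 2064-01-07 to 2064-01-01.
12 days remain in March 2063 after the 19th (31 − 19).
Full months from April 2063 through December 2063 contribute their day counts.
Then 1 day into January 2064.
Total: 12 + 30 + 31 + 30 + 31 + 31 + 30 + 31 + 30 + 31 + 1 = 288.
The subtraction is earlier − later, so the result is −288 → -288.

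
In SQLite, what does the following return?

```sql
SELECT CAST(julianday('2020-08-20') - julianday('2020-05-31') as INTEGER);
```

81

0 days remain in May 2020 after the 31st (31 − 31).
June 2020: 30 days.
July 2020: 31 days.
Then 20 days into August 2020.
Total: 0 + 30 + 31 + 20 = 81.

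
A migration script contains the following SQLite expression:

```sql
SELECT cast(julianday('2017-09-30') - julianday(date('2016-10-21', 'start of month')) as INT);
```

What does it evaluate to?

`start of month` rewinds 2016-10-21 to 2016-10-01.
30 days remain in October 2016 after the 1st (31 − 1).
Full months from November 2016 through August 2017 contribute their day counts.
Then 30 days into September 2017.
Total: 30 + 30 + 31 + 31 + 28 + 31 + 30 + 31 + 30 + 31 + 31 + 30 = 364.

364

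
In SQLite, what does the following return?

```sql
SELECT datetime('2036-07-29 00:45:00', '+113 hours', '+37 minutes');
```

+113 hours from 2036-07-29 00:45:00 is 2036-08-02 17:45:00 (crosses midnight).
+37 minutes from 2036-08-02 17:45:00 is 2036-08-02 18:22:00.

2036-08-02 18:22:00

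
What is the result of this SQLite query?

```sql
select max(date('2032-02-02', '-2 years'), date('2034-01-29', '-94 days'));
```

date('2032-02-02', '-2 years') → 2030-02-02.
date('2034-01-29', '-94 days') → 2033-10-27.
Later of the two is 2033-10-27.

2033-10-27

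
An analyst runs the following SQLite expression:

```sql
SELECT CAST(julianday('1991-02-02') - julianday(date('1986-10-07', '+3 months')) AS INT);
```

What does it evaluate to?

1487

Adding +3 months to 1986-10-07 gives 1987-01-07.
24 days remain in January 1987 after the 7th (31 − 7).
Full months from February 1987 through January 1991 contribute their day counts.
Then 2 days into February 1991.
Total: 24 + 28 + 31 + 30 + 31 + 30 + 31 + 31 + 30 + 31 + 30 + 31 + 31 + 29 + 31 + 30 + 31 + 30 + 31 + 31 + 30 + 31 + 30 + 31 + 31 + 28 + 31 + 30 + 31 + 30 + 31 + 31 + 30 + 31 + 30 + 31 + 31 + 28 + 31 + 30 + 31 + 30 + 31 + 31 + 30 + 31 + 30 + 31 + 31 + 2 = 1487.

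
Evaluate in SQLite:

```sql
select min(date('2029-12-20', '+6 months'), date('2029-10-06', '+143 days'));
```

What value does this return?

date('2029-12-20', '+6 months') → 2030-06-20.
date('2029-10-06', '+143 days') → 2030-02-26.
Earlier of the two is 2030-02-26.

2030-02-26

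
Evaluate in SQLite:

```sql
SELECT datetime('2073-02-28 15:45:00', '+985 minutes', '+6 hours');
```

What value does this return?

985 minutes = 16h 25m; +985 minutes from 2073-02-28 15:45:00 is 2073-03-01 08:10:00 (crosses midnight).
+6 hours from 2073-03-01 08:10:00 is 2073-03-01 14:10:00.

2073-03-01 14:10:00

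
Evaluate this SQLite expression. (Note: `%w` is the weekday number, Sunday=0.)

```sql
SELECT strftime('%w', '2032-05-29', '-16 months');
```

First apply '-16 months': 2032-05-29 → 2031-01-29.
2031-01-29 is a Wednesday; with Sunday=0 that is 3.

3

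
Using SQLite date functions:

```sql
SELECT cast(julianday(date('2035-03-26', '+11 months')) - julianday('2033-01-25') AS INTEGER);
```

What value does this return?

1127

Adding +11 months to 2035-03-26 gives 2036-02-26.
6 days remain in January 2033 after the 25th (31 − 25).
Full months from February 2033 through January 2036 contribute their day counts.
Then 26 days into February 2036.
Total: 6 + 28 + 31 + 30 + 31 + 30 + 31 + 31 + 30 + 31 + 30 + 31 + 31 + 28 + 31 + 30 + 31 + 30 + 31 + 31 + 30 + 31 + 30 + 31 + 31 + 28 + 31 + 30 + 31 + 30 + 31 + 31 + 30 + 31 + 30 + 31 + 31 + 26 = 1127.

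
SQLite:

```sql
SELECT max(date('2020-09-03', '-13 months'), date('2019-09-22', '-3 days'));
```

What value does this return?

date('2020-09-03', '-13 months') → 2019-08-03.
date('2019-09-22', '-3 days') → 2019-09-19.
Later of the two is 2019-09-19.

2019-09-19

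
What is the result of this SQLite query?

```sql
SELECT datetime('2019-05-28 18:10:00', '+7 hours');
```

+7 hours from 2019-05-28 18:10:00 is 2019-05-29 01:10:00 (crosses midnight).

2019-05-29 01:10:00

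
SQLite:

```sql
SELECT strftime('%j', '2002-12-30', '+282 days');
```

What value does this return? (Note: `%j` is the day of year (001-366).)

281

First apply '+282 days': 2002-12-30 → 2003-10-08.
Day-of-year for 2003-10-08: days since 2003-01-01 inclusive = 281, zero-padded to 281.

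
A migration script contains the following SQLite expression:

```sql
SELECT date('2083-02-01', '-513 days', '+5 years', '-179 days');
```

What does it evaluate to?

2086-03-11

Applying '-513 days' to 2083-02-01: counting 513 days back gives 2081-09-06.
Adding +5 years to 2081-09-06 gives 2086-09-06.
Applying '-179 days' to 2086-09-06: counting 179 days back gives 2086-03-11.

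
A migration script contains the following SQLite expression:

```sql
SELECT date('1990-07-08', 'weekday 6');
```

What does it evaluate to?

1990-07-14

`weekday 6` advances to the next Saturday; 1990-07-08 is a Sunday, so it moves forward to 1990-07-14.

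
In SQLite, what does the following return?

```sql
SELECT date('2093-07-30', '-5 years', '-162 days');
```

2088-02-19

Adding -5 years to 2093-07-30 gives 2088-07-30.
Applying '-162 days' to 2088-07-30: counting 162 days back gives 2088-02-19.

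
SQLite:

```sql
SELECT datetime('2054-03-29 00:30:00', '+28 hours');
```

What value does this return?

2054-03-30 04:30:00

+28 hours from 2054-03-29 00:30:00 is 2054-03-30 04:30:00 (crosses midnight).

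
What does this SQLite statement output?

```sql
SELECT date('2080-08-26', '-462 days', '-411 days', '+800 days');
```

2080-06-14

Applying '-462 days' to 2080-08-26: counting 462 days back gives 2079-05-22.
Applying '-411 days' to 2079-05-22: counting 411 days back gives 2078-04-06.
Applying '+800 days' to 2078-04-06: counting 800 days forward gives 2080-06-14.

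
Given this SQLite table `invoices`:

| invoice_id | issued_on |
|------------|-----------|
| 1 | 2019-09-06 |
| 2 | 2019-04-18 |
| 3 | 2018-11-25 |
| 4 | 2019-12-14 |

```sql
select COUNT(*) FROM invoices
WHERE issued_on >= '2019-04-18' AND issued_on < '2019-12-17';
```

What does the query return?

Rows in [2019-04-18, 2019-12-17): 2019-09-06, 2019-04-18, 2019-12-14 → 3 rows.

3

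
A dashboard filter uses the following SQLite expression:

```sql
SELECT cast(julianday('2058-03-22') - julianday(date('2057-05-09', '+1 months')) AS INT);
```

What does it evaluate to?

Adding +1 month to 2057-05-09 gives 2057-06-09.
21 days remain in June 2057 after the 9th (30 − 9).
Full months from July 2057 through February 2058 contribute their day counts.
Then 22 days into March 2058.
Total: 21 + 31 + 31 + 30 + 31 + 30 + 31 + 31 + 28 + 22 = 286.

286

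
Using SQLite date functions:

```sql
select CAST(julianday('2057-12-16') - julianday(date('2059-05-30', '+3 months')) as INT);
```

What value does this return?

Adding +3 months to 2059-05-30 gives 2059-08-30.
15 days remain in December 2057 after the 16th (31 − 16).
Full months from January 2058 through July 2059 contribute their day counts.
Then 30 days into August 2059.
Total: 15 + 31 + 28 + 31 + 30 + 31 + 30 + 31 + 31 + 30 + 31 + 30 + 31 + 31 + 28 + 31 + 30 + 31 + 30 + 31 + 30 = 622.
The subtraction is earlier − later, so the result is −622 → -622.

-622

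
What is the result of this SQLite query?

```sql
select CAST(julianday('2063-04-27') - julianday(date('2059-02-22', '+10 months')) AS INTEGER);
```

1222

Adding +10 months to 2059-02-22 gives 2059-12-22.
9 days remain in December 2059 after the 22nd (31 − 22).
Full months from January 2060 through March 2063 contribute their day counts.
Then 27 days into April 2063.
Total: 9 + 31 + 29 + 31 + 30 + 31 + 30 + 31 + 31 + 30 + 31 + 30 + 31 + 31 + 28 + 31 + 30 + 31 + 30 + 31 + 31 + 30 + 31 + 30 + 31 + 31 + 28 + 31 + 30 + 31 + 30 + 31 + 31 + 30 + 31 + 30 + 31 + 31 + 28 + 31 + 27 = 1222.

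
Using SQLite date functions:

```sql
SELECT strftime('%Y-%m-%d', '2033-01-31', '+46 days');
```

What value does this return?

2033-03-18

First apply '+46 days': 2033-01-31 → 2033-03-18.
`%Y-%m-%d` extracts the ISO date: 2033-03-18.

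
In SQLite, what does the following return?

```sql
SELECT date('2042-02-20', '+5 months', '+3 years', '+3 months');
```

Adding +5 months to 2042-02-20 gives 2042-07-20.
Adding +3 years to 2042-07-20 gives 2045-07-20.
Adding +3 months to 2045-07-20 gives 2045-10-20.

2045-10-20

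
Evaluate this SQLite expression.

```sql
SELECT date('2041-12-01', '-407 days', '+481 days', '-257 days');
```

Applying '-407 days' to 2041-12-01: counting 407 days back gives 2040-10-20.
Applying '+481 days' to 2040-10-20: counting 481 days forward gives 2042-02-13.
Applying '-257 days' to 2042-02-13: counting 257 days back gives 2041-06-01.

2041-06-01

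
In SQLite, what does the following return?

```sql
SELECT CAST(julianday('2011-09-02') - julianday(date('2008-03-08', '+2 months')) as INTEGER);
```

Adding +2 months to 2008-03-08 gives 2008-05-08.
23 days remain in May 2008 after the 8th (31 − 8).
Full months from June 2008 through August 2011 contribute their day counts.
Then 2 days into September 2011.
Total: 23 + 30 + 31 + 31 + 30 + 31 + 30 + 31 + 31 + 28 + 31 + 30 + 31 + 30 + 31 + 31 + 30 + 31 + 30 + 31 + 31 + 28 + 31 + 30 + 31 + 30 + 31 + 31 + 30 + 31 + 30 + 31 + 31 + 28 + 31 + 30 + 31 + 30 + 31 + 31 + 2 = 1212.

1212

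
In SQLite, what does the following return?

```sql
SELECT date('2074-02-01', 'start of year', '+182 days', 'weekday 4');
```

`start of year` rewinds 2074-02-01 to 2074-01-01.
Applying '+182 days' to 2074-01-01: counting 182 days forward gives 2074-07-02.
`weekday 4` advances to the next Thursday; 2074-07-02 is a Monday, so it moves forward to 2074-07-05.

2074-07-05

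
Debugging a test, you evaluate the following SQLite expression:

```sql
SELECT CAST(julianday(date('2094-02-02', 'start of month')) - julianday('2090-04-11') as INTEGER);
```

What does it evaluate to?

`start of month` rewinds 2094-02-02 to 2094-02-01.
19 days remain in April 2090 after the 11th (30 − 11).
Full months from May 2090 through January 2094 contribute their day counts.
Then 1 day into February 2094.
Total: 19 + 31 + 30 + 31 + 31 + 30 + 31 + 30 + 31 + 31 + 28 + 31 + 30 + 31 + 30 + 31 + 31 + 30 + 31 + 30 + 31 + 31 + 29 + 31 + 30 + 31 + 30 + 31 + 31 + 30 + 31 + 30 + 31 + 31 + 28 + 31 + 30 + 31 + 30 + 31 + 31 + 30 + 31 + 30 + 31 + 31 + 1 = 1392.

1392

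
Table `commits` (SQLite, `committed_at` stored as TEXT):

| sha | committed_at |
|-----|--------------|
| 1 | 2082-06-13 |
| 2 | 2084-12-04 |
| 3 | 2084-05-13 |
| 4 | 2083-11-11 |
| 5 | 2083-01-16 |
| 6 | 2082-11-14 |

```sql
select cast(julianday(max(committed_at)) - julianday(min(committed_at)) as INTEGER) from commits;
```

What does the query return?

905

MIN = 2082-06-13, MAX = 2084-12-04.
17 days remain in June 2082 after the 13th (30 − 13).
Full months from July 2082 through November 2084 contribute their day counts.
Then 4 days into December 2084.
Total: 17 + 31 + 31 + 30 + 31 + 30 + 31 + 31 + 28 + 31 + 30 + 31 + 30 + 31 + 31 + 30 + 31 + 30 + 31 + 31 + 29 + 31 + 30 + 31 + 30 + 31 + 31 + 30 + 31 + 30 + 4 = 905.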